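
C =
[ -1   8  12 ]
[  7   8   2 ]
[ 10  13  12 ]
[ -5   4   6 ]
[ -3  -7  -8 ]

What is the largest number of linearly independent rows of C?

3

Row reduce to echelon form.
R2 ← R2 + (7)·R1: [0, 64, 86]
R3 ← R3 + (10)·R1: [0, 93, 132]
R4 ← R4 − (5)·R1: [0, -36, -54]
R5 ← R5 − (3)·R1: [0, -31, -44]
R3 ← R3 − (93/64)·R2: [0, 0, 225/32]
R4 ← R4 + (9/16)·R2: [0, 0, -45/8]
R5 ← R5 + (31/64)·R2: [0, 0, -75/32]
R4 ← R4 + (4/5)·R3: [0, 0, 0]
R5 ← R5 + (1/3)·R3: [0, 0, 0]
Echelon form has 3 nonzero rows, so rank(C) = 3.
The rank gives the maximum number of linearly independent rows: 3.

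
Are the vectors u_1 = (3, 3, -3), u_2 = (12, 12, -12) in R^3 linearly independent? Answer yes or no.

Form the matrix with these vectors as rows and row reduce.
R2 ← R2 − (4)·R1: [0, 0, 0]
1 nonzero row, so the 2 vectors span a space of dimension 1.
Since 1 < 2, the vectors are linearly dependent.

no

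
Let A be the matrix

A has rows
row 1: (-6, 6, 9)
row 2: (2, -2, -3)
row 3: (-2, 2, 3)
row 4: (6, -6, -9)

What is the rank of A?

Row reduce to echelon form.
R2 ← R2 + (1/3)·R1: [0, 0, 0]
R3 ← R3 − (1/3)·R1: [0, 0, 0]
R4 ← R4 + R1: [0, 0, 0]
Echelon form has 1 nonzero row, so rank(A) = 1.

1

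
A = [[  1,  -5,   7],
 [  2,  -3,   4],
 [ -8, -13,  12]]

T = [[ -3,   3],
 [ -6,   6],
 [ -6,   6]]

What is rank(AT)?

1

First compute AT:
[[-15,  15],
 [-12,  12],
 [ 30, -30]]
Now row reduce the product.
R2 ← R2 − (4/5)·R1: [0, 0]
R3 ← R3 + (2)·R1: [0, 0]
1 nonzero row, so rank(AT) = 1.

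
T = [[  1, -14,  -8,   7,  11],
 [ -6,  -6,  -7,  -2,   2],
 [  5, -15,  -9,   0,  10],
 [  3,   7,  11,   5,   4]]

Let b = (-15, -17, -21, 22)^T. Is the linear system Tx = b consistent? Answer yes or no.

Row reduce the augmented matrix [T | b].
R2 ← R2 + (6)·R1: [0, -90, -55, 40, 68, -107]
R3 ← R3 − (5)·R1: [0, 55, 31, -35, -45, 54]
R4 ← R4 − (3)·R1: [0, 49, 35, -16, -29, 67]
R3 ← R3 + (11/18)·R2: [0, 0, -47/18, -95/9, -31/9, -205/18]
R4 ← R4 + (49/90)·R2: [0, 0, 91/18, 52/9, 361/45, 787/90]
R4 ← R4 + (91/47)·R3: [0, 0, 0, -689/47, 318/235, -3127/235]
The echelon form has 4 nonzero rows, and every pivot lies in the first 5 columns, so rank(T) = rank([T|b]) = 4.
The system is consistent.

yes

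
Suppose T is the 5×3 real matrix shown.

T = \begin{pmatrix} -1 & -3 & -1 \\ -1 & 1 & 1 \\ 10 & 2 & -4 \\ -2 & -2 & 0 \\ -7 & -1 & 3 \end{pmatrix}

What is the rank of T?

2

Row reduce to echelon form.
R2 ← R2 − R1: [0, 4, 2]
R3 ← R3 + (10)·R1: [0, -28, -14]
R4 ← R4 − (2)·R1: [0, 4, 2]
R5 ← R5 − (7)·R1: [0, 20, 10]
R3 ← R3 + (7)·R2: [0, 0, 0]
R4 ← R4 − R2: [0, 0, 0]
R5 ← R5 − (5)·R2: [0, 0, 0]
Echelon form has 2 nonzero rows, so rank(T) = 2.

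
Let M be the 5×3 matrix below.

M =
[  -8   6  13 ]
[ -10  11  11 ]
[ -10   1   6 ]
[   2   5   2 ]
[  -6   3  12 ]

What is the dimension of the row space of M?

Row reduce to echelon form.
R2 ← R2 − (5/4)·R1: [0, 7/2, -21/4]
R3 ← R3 − (5/4)·R1: [0, -13/2, -41/4]
R4 ← R4 + (1/4)·R1: [0, 13/2, 21/4]
R5 ← R5 − (3/4)·R1: [0, -3/2, 9/4]
R3 ← R3 + (13/7)·R2: [0, 0, -20]
R4 ← R4 − (13/7)·R2: [0, 0, 15]
R5 ← R5 + (3/7)·R2: [0, 0, 0]
R4 ← R4 + (3/4)·R3: [0, 0, 0]
Echelon form has 3 nonzero rows, so rank(M) = 3.
The row space has dimension equal to the rank: 3.

3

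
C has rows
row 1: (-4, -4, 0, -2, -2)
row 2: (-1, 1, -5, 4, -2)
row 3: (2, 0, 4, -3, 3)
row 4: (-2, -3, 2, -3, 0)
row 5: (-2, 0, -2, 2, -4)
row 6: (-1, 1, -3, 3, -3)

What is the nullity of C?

2

Row reduce to echelon form.
R2 ← R2 − (1/4)·R1: [0, 2, -5, 9/2, -3/2]
R3 ← R3 + (1/2)·R1: [0, -2, 4, -4, 2]
R4 ← R4 − (1/2)·R1: [0, -1, 2, -2, 1]
R5 ← R5 − (1/2)·R1: [0, 2, -2, 3, -3]
R6 ← R6 − (1/4)·R1: [0, 2, -3, 7/2, -5/2]
R3 ← R3 + R2: [0, 0, -1, 1/2, 1/2]
R4 ← R4 + (1/2)·R2: [0, 0, -1/2, 1/4, 1/4]
R5 ← R5 − R2: [0, 0, 3, -3/2, -3/2]
R6 ← R6 − R2: [0, 0, 2, -1, -1]
R4 ← R4 − (1/2)·R3: [0, 0, 0, 0, 0]
R5 ← R5 + (3)·R3: [0, 0, 0, 0, 0]
R6 ← R6 + (2)·R3: [0, 0, 0, 0, 0]
3 nonzero rows, so rank(C) = 3.
C has 5 columns; by rank–nullity, nullity = 5 − 3 = 2.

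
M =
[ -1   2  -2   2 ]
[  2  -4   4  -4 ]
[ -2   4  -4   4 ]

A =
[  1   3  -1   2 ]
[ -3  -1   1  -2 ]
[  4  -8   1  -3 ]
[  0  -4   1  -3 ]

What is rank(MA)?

First compute MA:
[[-15,   3,   3,  -6],
 [ 30,  -6,  -6,  12],
 [-30,   6,   6, -12]]
Now row reduce the product.
R2 ← R2 + (2)·R1: [0, 0, 0, 0]
R3 ← R3 − (2)·R1: [0, 0, 0, 0]
1 nonzero row, so rank(MA) = 1.

1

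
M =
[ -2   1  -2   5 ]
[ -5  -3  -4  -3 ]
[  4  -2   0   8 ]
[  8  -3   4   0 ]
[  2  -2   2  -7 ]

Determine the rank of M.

3

Row reduce to echelon form.
R2 ← R2 − (5/2)·R1: [0, -11/2, 1, -31/2]
R3 ← R3 + (2)·R1: [0, 0, -4, 18]
R4 ← R4 + (4)·R1: [0, 1, -4, 20]
R5 ← R5 + R1: [0, -1, 0, -2]
R4 ← R4 + (2/11)·R2: [0, 0, -42/11, 189/11]
R5 ← R5 − (2/11)·R2: [0, 0, -2/11, 9/11]
R4 ← R4 − (21/22)·R3: [0, 0, 0, 0]
R5 ← R5 − (1/22)·R3: [0, 0, 0, 0]
Echelon form has 3 nonzero rows, so rank(M) = 3.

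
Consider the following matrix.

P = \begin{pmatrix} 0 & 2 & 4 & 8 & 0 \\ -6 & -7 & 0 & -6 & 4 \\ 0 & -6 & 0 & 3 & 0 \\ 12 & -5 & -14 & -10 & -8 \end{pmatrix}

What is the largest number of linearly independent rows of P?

3

Row reduce to echelon form.
Swap R1 ↔ R2
R4 ← R4 + (2)·R1: [0, -19, -14, -22, 0]
R3 ← R3 + (3)·R2: [0, 0, 12, 27, 0]
R4 ← R4 + (19/2)·R2: [0, 0, 24, 54, 0]
R4 ← R4 − (2)·R3: [0, 0, 0, 0, 0]
Echelon form has 3 nonzero rows, so rank(P) = 3.
The rank gives the maximum number of linearly independent rows: 3.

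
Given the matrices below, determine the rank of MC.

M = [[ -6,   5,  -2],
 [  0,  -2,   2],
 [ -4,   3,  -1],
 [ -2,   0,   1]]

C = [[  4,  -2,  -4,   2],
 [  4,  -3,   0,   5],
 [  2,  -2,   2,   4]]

First compute MC:
[[ -8,   1,  20,   5],
 [ -4,   2,   4,  -2],
 [ -6,   1,  14,   3],
 [ -6,   2,  10,   0]]
Now row reduce the product.
R2 ← R2 − (1/2)·R1: [0, 3/2, -6, -9/2]
R3 ← R3 − (3/4)·R1: [0, 1/4, -1, -3/4]
R4 ← R4 − (3/4)·R1: [0, 5/4, -5, -15/4]
R3 ← R3 − (1/6)·R2: [0, 0, 0, 0]
R4 ← R4 − (5/6)·R2: [0, 0, 0, 0]
2 nonzero rows, so rank(MC) = 2.

2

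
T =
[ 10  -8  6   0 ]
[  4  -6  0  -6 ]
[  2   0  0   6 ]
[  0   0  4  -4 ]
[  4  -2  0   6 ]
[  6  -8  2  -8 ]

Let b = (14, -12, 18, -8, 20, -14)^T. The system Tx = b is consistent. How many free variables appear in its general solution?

Row reduce the augmented matrix [T | b].
R2 ← R2 − (2/5)·R1: [0, -14/5, -12/5, -6, -88/5]
R3 ← R3 − (1/5)·R1: [0, 8/5, -6/5, 6, 76/5]
R5 ← R5 − (2/5)·R1: [0, 6/5, -12/5, 6, 72/5]
R6 ← R6 − (3/5)·R1: [0, -16/5, -8/5, -8, -112/5]
R3 ← R3 + (4/7)·R2: [0, 0, -18/7, 18/7, 36/7]
R5 ← R5 + (3/7)·R2: [0, 0, -24/7, 24/7, 48/7]
R6 ← R6 − (8/7)·R2: [0, 0, 8/7, -8/7, -16/7]
R4 ← R4 + (14/9)·R3: [0, 0, 0, 0, 0]
R5 ← R5 − (4/3)·R3: [0, 0, 0, 0, 0]
R6 ← R6 + (4/9)·R3: [0, 0, 0, 0, 0]
The echelon form has 3 nonzero rows, and every pivot lies in the first 4 columns, so rank(T) = rank([T|b]) = 3.
The system is consistent.
Free variables = (unknowns) − (rank) = 4 − 3 = 1.

1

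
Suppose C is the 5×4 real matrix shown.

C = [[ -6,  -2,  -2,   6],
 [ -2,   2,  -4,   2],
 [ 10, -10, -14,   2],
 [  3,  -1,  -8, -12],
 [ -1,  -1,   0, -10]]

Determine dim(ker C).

0

Row reduce to echelon form.
R2 ← R2 − (1/3)·R1: [0, 8/3, -10/3, 0]
R3 ← R3 + (5/3)·R1: [0, -40/3, -52/3, 12]
R4 ← R4 + (1/2)·R1: [0, -2, -9, -9]
R5 ← R5 − (1/6)·R1: [0, -2/3, 1/3, -11]
R3 ← R3 + (5)·R2: [0, 0, -34, 12]
R4 ← R4 + (3/4)·R2: [0, 0, -23/2, -9]
R5 ← R5 + (1/4)·R2: [0, 0, -1/2, -11]
R4 ← R4 − (23/68)·R3: [0, 0, 0, -222/17]
R5 ← R5 − (1/68)·R3: [0, 0, 0, -190/17]
R5 ← R5 − (95/111)·R4: [0, 0, 0, 0]
4 nonzero rows, so rank(C) = 4.
C has 4 columns; by rank–nullity, nullity = 4 − 4 = 0.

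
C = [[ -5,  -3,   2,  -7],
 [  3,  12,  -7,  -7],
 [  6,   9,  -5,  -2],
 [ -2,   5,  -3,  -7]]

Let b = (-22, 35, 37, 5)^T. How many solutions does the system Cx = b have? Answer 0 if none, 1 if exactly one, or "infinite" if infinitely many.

infinite

Row reduce the augmented matrix [C | b].
R2 ← R2 + (3/5)·R1: [0, 51/5, -29/5, -56/5, 109/5]
R3 ← R3 + (6/5)·R1: [0, 27/5, -13/5, -52/5, 53/5]
R4 ← R4 − (2/5)·R1: [0, 31/5, -19/5, -21/5, 69/5]
R3 ← R3 − (9/17)·R2: [0, 0, 8/17, -76/17, -16/17]
R4 ← R4 − (31/51)·R2: [0, 0, -14/51, 133/51, 28/51]
R4 ← R4 + (7/12)·R3: [0, 0, 0, 0, 0]
The echelon form has 3 nonzero rows, and every pivot lies in the first 4 columns, so rank(C) = rank([C|b]) = 3.
The system is consistent.
rank = 3 < 4 unknowns, so there are infinitely many solutions.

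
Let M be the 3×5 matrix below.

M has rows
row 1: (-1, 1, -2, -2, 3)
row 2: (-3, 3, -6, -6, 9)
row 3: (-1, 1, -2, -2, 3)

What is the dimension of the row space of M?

Row reduce to echelon form.
R2 ← R2 − (3)·R1: [0, 0, 0, 0, 0]
R3 ← R3 − R1: [0, 0, 0, 0, 0]
Echelon form has 1 nonzero row, so rank(M) = 1.
The row space has dimension equal to the rank: 1.

1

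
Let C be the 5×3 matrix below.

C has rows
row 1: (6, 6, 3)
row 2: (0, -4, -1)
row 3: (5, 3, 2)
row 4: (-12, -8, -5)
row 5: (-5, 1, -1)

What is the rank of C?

2

Row reduce to echelon form.
R3 ← R3 − (5/6)·R1: [0, -2, -1/2]
R4 ← R4 + (2)·R1: [0, 4, 1]
R5 ← R5 + (5/6)·R1: [0, 6, 3/2]
R3 ← R3 − (1/2)·R2: [0, 0, 0]
R4 ← R4 + R2: [0, 0, 0]
R5 ← R5 + (3/2)·R2: [0, 0, 0]
Echelon form has 2 nonzero rows, so rank(C) = 2.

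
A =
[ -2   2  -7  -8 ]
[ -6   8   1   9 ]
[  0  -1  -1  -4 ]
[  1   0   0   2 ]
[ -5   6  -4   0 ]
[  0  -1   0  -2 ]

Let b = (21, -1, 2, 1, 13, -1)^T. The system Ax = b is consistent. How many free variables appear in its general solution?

Row reduce the augmented matrix [A | b].
R2 ← R2 − (3)·R1: [0, 2, 22, 33, -64]
R4 ← R4 + (1/2)·R1: [0, 1, -7/2, -2, 23/2]
R5 ← R5 − (5/2)·R1: [0, 1, 27/2, 20, -79/2]
R3 ← R3 + (1/2)·R2: [0, 0, 10, 25/2, -30]
R4 ← R4 − (1/2)·R2: [0, 0, -29/2, -37/2, 87/2]
R5 ← R5 − (1/2)·R2: [0, 0, 5/2, 7/2, -15/2]
R6 ← R6 + (1/2)·R2: [0, 0, 11, 29/2, -33]
R4 ← R4 + (29/20)·R3: [0, 0, 0, -3/8, 0]
R5 ← R5 − (1/4)·R3: [0, 0, 0, 3/8, 0]
R6 ← R6 − (11/10)·R3: [0, 0, 0, 3/4, 0]
R5 ← R5 + R4: [0, 0, 0, 0, 0]
R6 ← R6 + (2)·R4: [0, 0, 0, 0, 0]
The echelon form has 4 nonzero rows, and every pivot lies in the first 4 columns, so rank(A) = rank([A|b]) = 4.
The system is consistent.
Free variables = (unknowns) − (rank) = 4 − 4 = 0.

0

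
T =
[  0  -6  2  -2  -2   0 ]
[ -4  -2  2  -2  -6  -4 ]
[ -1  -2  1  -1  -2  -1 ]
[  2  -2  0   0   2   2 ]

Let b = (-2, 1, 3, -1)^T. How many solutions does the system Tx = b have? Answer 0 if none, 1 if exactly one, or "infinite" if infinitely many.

Row reduce the augmented matrix [T | b].
Swap R1 ↔ R2
R3 ← R3 − (1/4)·R1: [0, -3/2, 1/2, -1/2, -1/2, 0, 11/4]
R4 ← R4 + (1/2)·R1: [0, -3, 1, -1, -1, 0, -1/2]
R3 ← R3 − (1/4)·R2: [0, 0, 0, 0, 0, 0, 13/4]
R4 ← R4 − (1/2)·R2: [0, 0, 0, 0, 0, 0, 1/2]
R4 ← R4 − (2/13)·R3: [0, 0, 0, 0, 0, 0, 0]
The echelon form has 3 nonzero rows; the last pivot sits in the augmented column, so rank(T) = 2 but rank([T|b]) = 3.
Since the ranks differ, the system is inconsistent.
It has no solutions.

0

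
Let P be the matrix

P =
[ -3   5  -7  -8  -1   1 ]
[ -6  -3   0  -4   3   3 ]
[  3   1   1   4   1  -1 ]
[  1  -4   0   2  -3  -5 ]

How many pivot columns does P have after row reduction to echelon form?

4

Row reduce to echelon form.
R2 ← R2 − (2)·R1: [0, -13, 14, 12, 5, 1]
R3 ← R3 + R1: [0, 6, -6, -4, 0, 0]
R4 ← R4 + (1/3)·R1: [0, -7/3, -7/3, -2/3, -10/3, -14/3]
R3 ← R3 + (6/13)·R2: [0, 0, 6/13, 20/13, 30/13, 6/13]
R4 ← R4 − (7/39)·R2: [0, 0, -63/13, -110/39, -55/13, -63/13]
R4 ← R4 + (21/2)·R3: [0, 0, 0, 40/3, 20, 0]
Echelon form has 4 nonzero rows, so rank(P) = 4.
Each nonzero row contributes one pivot column: 4 pivot columns.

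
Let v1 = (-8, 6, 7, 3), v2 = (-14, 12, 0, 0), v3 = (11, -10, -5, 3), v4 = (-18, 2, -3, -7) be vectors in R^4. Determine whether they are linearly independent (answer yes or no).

Form the matrix with these vectors as rows and row reduce.
R2 ← R2 − (7/4)·R1: [0, 3/2, -49/4, -21/4]
R3 ← R3 + (11/8)·R1: [0, -7/4, 37/8, 57/8]
R4 ← R4 − (9/4)·R1: [0, -23/2, -75/4, -55/4]
R3 ← R3 + (7/6)·R2: [0, 0, -29/3, 1]
R4 ← R4 + (23/3)·R2: [0, 0, -338/3, -54]
R4 ← R4 − (338/29)·R3: [0, 0, 0, -1904/29]
4 nonzero rows, so the 4 vectors span a space of dimension 4.
Since 4 = 4, the vectors are linearly independent.

yes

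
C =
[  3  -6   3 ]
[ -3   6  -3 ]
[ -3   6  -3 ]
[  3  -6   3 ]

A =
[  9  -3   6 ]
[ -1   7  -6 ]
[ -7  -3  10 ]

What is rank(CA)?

1

First compute CA:
[[ 12, -60,  84],
 [-12,  60, -84],
 [-12,  60, -84],
 [ 12, -60,  84]]
Now row reduce the product.
R2 ← R2 + R1: [0, 0, 0]
R3 ← R3 + R1: [0, 0, 0]
R4 ← R4 − R1: [0, 0, 0]
1 nonzero row, so rank(CA) = 1.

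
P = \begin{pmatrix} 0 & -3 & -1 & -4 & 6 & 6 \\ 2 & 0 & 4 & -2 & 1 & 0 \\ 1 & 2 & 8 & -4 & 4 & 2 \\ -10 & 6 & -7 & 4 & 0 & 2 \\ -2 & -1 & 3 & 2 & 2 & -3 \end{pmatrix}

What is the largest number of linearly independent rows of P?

Row reduce to echelon form.
Swap R1 ↔ R2
R3 ← R3 − (1/2)·R1: [0, 2, 6, -3, 7/2, 2]
R4 ← R4 + (5)·R1: [0, 6, 13, -6, 5, 2]
R5 ← R5 + R1: [0, -1, 7, 0, 3, -3]
R3 ← R3 + (2/3)·R2: [0, 0, 16/3, -17/3, 15/2, 6]
R4 ← R4 + (2)·R2: [0, 0, 11, -14, 17, 14]
R5 ← R5 − (1/3)·R2: [0, 0, 22/3, 4/3, 1, -5]
R4 ← R4 − (33/16)·R3: [0, 0, 0, -37/16, 49/32, 13/8]
R5 ← R5 − (11/8)·R3: [0, 0, 0, 73/8, -149/16, -53/4]
R5 ← R5 + (146/37)·R4: [0, 0, 0, 0, -121/37, -253/37]
Echelon form has 5 nonzero rows, so rank(P) = 5.
The rank gives the maximum number of linearly independent rows: 5.

5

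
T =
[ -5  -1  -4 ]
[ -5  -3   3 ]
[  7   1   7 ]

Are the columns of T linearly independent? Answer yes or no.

no

Row reduce T to echelon form.
R2 ← R2 − R1: [0, -2, 7]
R3 ← R3 + (7/5)·R1: [0, -2/5, 7/5]
R3 ← R3 − (1/5)·R2: [0, 0, 0]
2 pivots among 3 columns.
Only 2 < 3 pivot columns, so the columns are linearly dependent.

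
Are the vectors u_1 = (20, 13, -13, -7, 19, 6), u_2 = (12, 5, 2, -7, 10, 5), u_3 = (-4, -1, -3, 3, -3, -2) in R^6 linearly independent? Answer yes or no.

Form the matrix with these vectors as rows and row reduce.
R2 ← R2 − (3/5)·R1: [0, -14/5, 49/5, -14/5, -7/5, 7/5]
R3 ← R3 + (1/5)·R1: [0, 8/5, -28/5, 8/5, 4/5, -4/5]
R3 ← R3 + (4/7)·R2: [0, 0, 0, 0, 0, 0]
2 nonzero rows, so the 3 vectors span a space of dimension 2.
Since 2 < 3, the vectors are linearly dependent.

no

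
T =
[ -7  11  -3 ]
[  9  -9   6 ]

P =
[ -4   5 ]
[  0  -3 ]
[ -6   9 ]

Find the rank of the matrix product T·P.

2

First compute TP:
[[ 46, -95],
 [-72, 126]]
Now row reduce the product.
R2 ← R2 + (36/23)·R1: [0, -522/23]
2 nonzero rows, so rank(TP) = 2.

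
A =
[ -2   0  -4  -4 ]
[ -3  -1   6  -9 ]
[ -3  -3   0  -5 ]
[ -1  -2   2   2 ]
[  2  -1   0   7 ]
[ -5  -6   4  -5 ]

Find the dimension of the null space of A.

0

Row reduce to echelon form.
R2 ← R2 − (3/2)·R1: [0, -1, 12, -3]
R3 ← R3 − (3/2)·R1: [0, -3, 6, 1]
R4 ← R4 − (1/2)·R1: [0, -2, 4, 4]
R5 ← R5 + R1: [0, -1, -4, 3]
R6 ← R6 − (5/2)·R1: [0, -6, 14, 5]
R3 ← R3 − (3)·R2: [0, 0, -30, 10]
R4 ← R4 − (2)·R2: [0, 0, -20, 10]
R5 ← R5 − R2: [0, 0, -16, 6]
R6 ← R6 − (6)·R2: [0, 0, -58, 23]
R4 ← R4 − (2/3)·R3: [0, 0, 0, 10/3]
R5 ← R5 − (8/15)·R3: [0, 0, 0, 2/3]
R6 ← R6 − (29/15)·R3: [0, 0, 0, 11/3]
R5 ← R5 − (1/5)·R4: [0, 0, 0, 0]
R6 ← R6 − (11/10)·R4: [0, 0, 0, 0]
4 nonzero rows, so rank(A) = 4.
A has 4 columns; by rank–nullity, nullity = 4 − 4 = 0.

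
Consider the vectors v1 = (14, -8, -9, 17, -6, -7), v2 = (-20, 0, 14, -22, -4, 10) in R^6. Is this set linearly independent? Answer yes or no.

yes

Form the matrix with these vectors as rows and row reduce.
R2 ← R2 + (10/7)·R1: [0, -80/7, 8/7, 16/7, -88/7, 0]
2 nonzero rows, so the 2 vectors span a space of dimension 2.
Since 2 = 2, the vectors are linearly independent.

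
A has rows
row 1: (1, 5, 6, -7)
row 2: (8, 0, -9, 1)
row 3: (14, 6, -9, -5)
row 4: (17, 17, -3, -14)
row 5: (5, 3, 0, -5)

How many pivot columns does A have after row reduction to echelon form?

3

Row reduce to echelon form.
R2 ← R2 − (8)·R1: [0, -40, -57, 57]
R3 ← R3 − (14)·R1: [0, -64, -93, 93]
R4 ← R4 − (17)·R1: [0, -68, -105, 105]
R5 ← R5 − (5)·R1: [0, -22, -30, 30]
R3 ← R3 − (8/5)·R2: [0, 0, -9/5, 9/5]
R4 ← R4 − (17/10)·R2: [0, 0, -81/10, 81/10]
R5 ← R5 − (11/20)·R2: [0, 0, 27/20, -27/20]
R4 ← R4 − (9/2)·R3: [0, 0, 0, 0]
R5 ← R5 + (3/4)·R3: [0, 0, 0, 0]
Echelon form has 3 nonzero rows, so rank(A) = 3.
Each nonzero row contributes one pivot column: 3 pivot columns.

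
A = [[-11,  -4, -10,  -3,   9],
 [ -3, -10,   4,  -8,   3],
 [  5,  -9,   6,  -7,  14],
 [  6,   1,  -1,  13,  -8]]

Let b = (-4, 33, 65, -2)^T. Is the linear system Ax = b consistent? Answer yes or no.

yes

Row reduce the augmented matrix [A | b].
R2 ← R2 − (3/11)·R1: [0, -98/11, 74/11, -79/11, 6/11, 375/11]
R3 ← R3 + (5/11)·R1: [0, -119/11, 16/11, -92/11, 199/11, 695/11]
R4 ← R4 + (6/11)·R1: [0, -13/11, -71/11, 125/11, -34/11, -46/11]
R3 ← R3 − (17/14)·R2: [0, 0, -47/7, 5/14, 122/7, 305/14]
R4 ← R4 − (13/98)·R2: [0, 0, -360/49, 1207/98, -155/49, -853/98]
R4 ← R4 − (360/329)·R3: [0, 0, 0, 1121/94, -1045/47, -3059/94]
The echelon form has 4 nonzero rows, and every pivot lies in the first 5 columns, so rank(A) = rank([A|b]) = 4.
The system is consistent.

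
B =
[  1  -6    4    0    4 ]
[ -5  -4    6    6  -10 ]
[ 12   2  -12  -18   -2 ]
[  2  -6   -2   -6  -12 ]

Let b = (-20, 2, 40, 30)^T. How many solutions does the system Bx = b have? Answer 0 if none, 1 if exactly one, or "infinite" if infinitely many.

Row reduce the augmented matrix [B | b].
R2 ← R2 + (5)·R1: [0, -34, 26, 6, 10, -98]
R3 ← R3 − (12)·R1: [0, 74, -60, -18, -50, 280]
R4 ← R4 − (2)·R1: [0, 6, -10, -6, -20, 70]
R3 ← R3 + (37/17)·R2: [0, 0, -58/17, -84/17, -480/17, 1134/17]
R4 ← R4 + (3/17)·R2: [0, 0, -92/17, -84/17, -310/17, 896/17]
R4 ← R4 − (46/29)·R3: [0, 0, 0, 84/29, 770/29, -1540/29]
The echelon form has 4 nonzero rows, and every pivot lies in the first 5 columns, so rank(B) = rank([B|b]) = 4.
The system is consistent.
rank = 4 < 5 unknowns, so there are infinitely many solutions.

infinite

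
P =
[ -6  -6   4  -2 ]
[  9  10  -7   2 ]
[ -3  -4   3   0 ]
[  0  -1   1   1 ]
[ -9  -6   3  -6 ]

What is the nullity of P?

Row reduce to echelon form.
R2 ← R2 + (3/2)·R1: [0, 1, -1, -1]
R3 ← R3 − (1/2)·R1: [0, -1, 1, 1]
R5 ← R5 − (3/2)·R1: [0, 3, -3, -3]
R3 ← R3 + R2: [0, 0, 0, 0]
R4 ← R4 + R2: [0, 0, 0, 0]
R5 ← R5 − (3)·R2: [0, 0, 0, 0]
2 nonzero rows, so rank(P) = 2.
P has 4 columns; by rank–nullity, nullity = 4 − 2 = 2.

2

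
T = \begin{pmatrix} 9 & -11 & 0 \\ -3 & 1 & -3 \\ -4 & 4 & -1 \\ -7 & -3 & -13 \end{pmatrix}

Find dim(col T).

2

Row reduce to echelon form.
R2 ← R2 + (1/3)·R1: [0, -8/3, -3]
R3 ← R3 + (4/9)·R1: [0, -8/9, -1]
R4 ← R4 + (7/9)·R1: [0, -104/9, -13]
R3 ← R3 − (1/3)·R2: [0, 0, 0]
R4 ← R4 − (13/3)·R2: [0, 0, 0]
Echelon form has 2 nonzero rows, so rank(T) = 2.
The column space has dimension equal to the rank: 2.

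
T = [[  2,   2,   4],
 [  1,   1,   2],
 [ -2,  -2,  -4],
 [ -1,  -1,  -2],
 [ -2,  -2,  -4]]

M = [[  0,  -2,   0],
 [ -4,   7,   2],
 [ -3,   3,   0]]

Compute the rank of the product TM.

First compute TM:
[[-20,  22,   4],
 [-10,  11,   2],
 [ 20, -22,  -4],
 [ 10, -11,  -2],
 [ 20, -22,  -4]]
Now row reduce the product.
R2 ← R2 − (1/2)·R1: [0, 0, 0]
R3 ← R3 + R1: [0, 0, 0]
R4 ← R4 + (1/2)·R1: [0, 0, 0]
R5 ← R5 + R1: [0, 0, 0]
1 nonzero row, so rank(TM) = 1.

1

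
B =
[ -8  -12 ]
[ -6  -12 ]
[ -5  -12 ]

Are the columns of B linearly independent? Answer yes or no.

yes

Row reduce B to echelon form.
R2 ← R2 − (3/4)·R1: [0, -3]
R3 ← R3 − (5/8)·R1: [0, -9/2]
R3 ← R3 − (3/2)·R2: [0, 0]
2 pivots among 2 columns.
Every column is a pivot column, so the columns are linearly independent.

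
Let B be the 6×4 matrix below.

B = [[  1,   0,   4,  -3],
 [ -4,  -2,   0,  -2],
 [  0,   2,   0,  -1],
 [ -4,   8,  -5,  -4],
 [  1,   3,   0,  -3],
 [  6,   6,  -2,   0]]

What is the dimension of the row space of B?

Row reduce to echelon form.
R2 ← R2 + (4)·R1: [0, -2, 16, -14]
R4 ← R4 + (4)·R1: [0, 8, 11, -16]
R5 ← R5 − R1: [0, 3, -4, 0]
R6 ← R6 − (6)·R1: [0, 6, -26, 18]
R3 ← R3 + R2: [0, 0, 16, -15]
R4 ← R4 + (4)·R2: [0, 0, 75, -72]
R5 ← R5 + (3/2)·R2: [0, 0, 20, -21]
R6 ← R6 + (3)·R2: [0, 0, 22, -24]
R4 ← R4 − (75/16)·R3: [0, 0, 0, -27/16]
R5 ← R5 − (5/4)·R3: [0, 0, 0, -9/4]
R6 ← R6 − (11/8)·R3: [0, 0, 0, -27/8]
R5 ← R5 − (4/3)·R4: [0, 0, 0, 0]
R6 ← R6 − (2)·R4: [0, 0, 0, 0]
Echelon form has 4 nonzero rows, so rank(B) = 4.
The row space has dimension equal to the rank: 4.

4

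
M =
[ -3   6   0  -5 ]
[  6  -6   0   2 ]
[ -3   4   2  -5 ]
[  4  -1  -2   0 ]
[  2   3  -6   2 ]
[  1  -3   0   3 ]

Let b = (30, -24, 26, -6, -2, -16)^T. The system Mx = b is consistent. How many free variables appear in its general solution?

1

Row reduce the augmented matrix [M | b].
R2 ← R2 + (2)·R1: [0, 6, 0, -8, 36]
R3 ← R3 − R1: [0, -2, 2, 0, -4]
R4 ← R4 + (4/3)·R1: [0, 7, -2, -20/3, 34]
R5 ← R5 + (2/3)·R1: [0, 7, -6, -4/3, 18]
R6 ← R6 + (1/3)·R1: [0, -1, 0, 4/3, -6]
R3 ← R3 + (1/3)·R2: [0, 0, 2, -8/3, 8]
R4 ← R4 − (7/6)·R2: [0, 0, -2, 8/3, -8]
R5 ← R5 − (7/6)·R2: [0, 0, -6, 8, -24]
R6 ← R6 + (1/6)·R2: [0, 0, 0, 0, 0]
R4 ← R4 + R3: [0, 0, 0, 0, 0]
R5 ← R5 + (3)·R3: [0, 0, 0, 0, 0]
The echelon form has 3 nonzero rows, and every pivot lies in the first 4 columns, so rank(M) = rank([M|b]) = 3.
The system is consistent.
Free variables = (unknowns) − (rank) = 4 − 3 = 1.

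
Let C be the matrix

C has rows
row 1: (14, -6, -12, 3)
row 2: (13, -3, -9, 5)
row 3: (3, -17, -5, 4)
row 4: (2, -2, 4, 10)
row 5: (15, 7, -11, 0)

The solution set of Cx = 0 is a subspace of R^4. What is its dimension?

Row reduce to echelon form.
R2 ← R2 − (13/14)·R1: [0, 18/7, 15/7, 31/14]
R3 ← R3 − (3/14)·R1: [0, -110/7, -17/7, 47/14]
R4 ← R4 − (1/7)·R1: [0, -8/7, 40/7, 67/7]
R5 ← R5 − (15/14)·R1: [0, 94/7, 13/7, -45/14]
R3 ← R3 + (55/9)·R2: [0, 0, 32/3, 152/9]
R4 ← R4 + (4/9)·R2: [0, 0, 20/3, 95/9]
R5 ← R5 − (47/9)·R2: [0, 0, -28/3, -133/9]
R4 ← R4 − (5/8)·R3: [0, 0, 0, 0]
R5 ← R5 + (7/8)·R3: [0, 0, 0, 0]
3 nonzero rows, so rank(C) = 3.
C has 4 columns; by rank–nullity, nullity = 4 − 3 = 1.

1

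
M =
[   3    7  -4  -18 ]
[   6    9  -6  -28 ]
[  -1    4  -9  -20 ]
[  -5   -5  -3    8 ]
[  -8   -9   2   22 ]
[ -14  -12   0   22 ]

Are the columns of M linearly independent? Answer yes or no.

Row reduce M to echelon form.
R2 ← R2 − (2)·R1: [0, -5, 2, 8]
R3 ← R3 + (1/3)·R1: [0, 19/3, -31/3, -26]
R4 ← R4 + (5/3)·R1: [0, 20/3, -29/3, -22]
R5 ← R5 + (8/3)·R1: [0, 29/3, -26/3, -26]
R6 ← R6 + (14/3)·R1: [0, 62/3, -56/3, -62]
R3 ← R3 + (19/15)·R2: [0, 0, -39/5, -238/15]
R4 ← R4 + (4/3)·R2: [0, 0, -7, -34/3]
R5 ← R5 + (29/15)·R2: [0, 0, -24/5, -158/15]
R6 ← R6 + (62/15)·R2: [0, 0, -52/5, -434/15]
R4 ← R4 − (35/39)·R3: [0, 0, 0, 340/117]
R5 ← R5 − (8/13)·R3: [0, 0, 0, -10/13]
R6 ← R6 − (4/3)·R3: [0, 0, 0, -70/9]
R5 ← R5 + (9/34)·R4: [0, 0, 0, 0]
R6 ← R6 + (91/34)·R4: [0, 0, 0, 0]
4 pivots among 4 columns.
Every column is a pivot column, so the columns are linearly independent.

yes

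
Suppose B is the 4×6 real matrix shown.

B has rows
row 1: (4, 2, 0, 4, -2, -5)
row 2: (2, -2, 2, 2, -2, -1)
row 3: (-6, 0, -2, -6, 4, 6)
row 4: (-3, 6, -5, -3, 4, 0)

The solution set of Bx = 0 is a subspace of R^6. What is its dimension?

4

Row reduce to echelon form.
R2 ← R2 − (1/2)·R1: [0, -3, 2, 0, -1, 3/2]
R3 ← R3 + (3/2)·R1: [0, 3, -2, 0, 1, -3/2]
R4 ← R4 + (3/4)·R1: [0, 15/2, -5, 0, 5/2, -15/4]
R3 ← R3 + R2: [0, 0, 0, 0, 0, 0]
R4 ← R4 + (5/2)·R2: [0, 0, 0, 0, 0, 0]
2 nonzero rows, so rank(B) = 2.
B has 6 columns; by rank–nullity, nullity = 6 − 2 = 4.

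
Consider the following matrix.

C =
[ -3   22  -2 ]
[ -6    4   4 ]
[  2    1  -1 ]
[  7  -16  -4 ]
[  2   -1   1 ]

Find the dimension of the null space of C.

Row reduce to echelon form.
R2 ← R2 − (2)·R1: [0, -40, 8]
R3 ← R3 + (2/3)·R1: [0, 47/3, -7/3]
R4 ← R4 + (7/3)·R1: [0, 106/3, -26/3]
R5 ← R5 + (2/3)·R1: [0, 41/3, -1/3]
R3 ← R3 + (47/120)·R2: [0, 0, 4/5]
R4 ← R4 + (53/60)·R2: [0, 0, -8/5]
R5 ← R5 + (41/120)·R2: [0, 0, 12/5]
R4 ← R4 + (2)·R3: [0, 0, 0]
R5 ← R5 − (3)·R3: [0, 0, 0]
3 nonzero rows, so rank(C) = 3.
C has 3 columns; by rank–nullity, nullity = 3 − 3 = 0.

0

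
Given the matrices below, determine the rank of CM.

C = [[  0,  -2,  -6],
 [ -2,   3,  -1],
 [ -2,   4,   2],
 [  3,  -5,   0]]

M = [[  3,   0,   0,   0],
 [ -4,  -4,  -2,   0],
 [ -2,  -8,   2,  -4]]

First compute CM:
[[ 20,  56,  -8,  24],
 [-16,  -4,  -8,   4],
 [-26, -32,  -4,  -8],
 [ 29,  20,  10,   0]]
Now row reduce the product.
R2 ← R2 + (4/5)·R1: [0, 204/5, -72/5, 116/5]
R3 ← R3 + (13/10)·R1: [0, 204/5, -72/5, 116/5]
R4 ← R4 − (29/20)·R1: [0, -306/5, 108/5, -174/5]
R3 ← R3 − R2: [0, 0, 0, 0]
R4 ← R4 + (3/2)·R2: [0, 0, 0, 0]
2 nonzero rows, so rank(CM) = 2.

2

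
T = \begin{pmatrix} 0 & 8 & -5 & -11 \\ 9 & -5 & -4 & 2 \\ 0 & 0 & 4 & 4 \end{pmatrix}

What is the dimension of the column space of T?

3

Row reduce to echelon form.
Swap R1 ↔ R2
Echelon form has 3 nonzero rows, so rank(T) = 3.
The column space has dimension equal to the rank: 3.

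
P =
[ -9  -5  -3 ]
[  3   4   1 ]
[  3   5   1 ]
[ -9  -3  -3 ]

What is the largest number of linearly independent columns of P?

Row reduce to echelon form.
R2 ← R2 + (1/3)·R1: [0, 7/3, 0]
R3 ← R3 + (1/3)·R1: [0, 10/3, 0]
R4 ← R4 − R1: [0, 2, 0]
R3 ← R3 − (10/7)·R2: [0, 0, 0]
R4 ← R4 − (6/7)·R2: [0, 0, 0]
Echelon form has 2 nonzero rows, so rank(P) = 2.
The rank gives the maximum number of linearly independent columns: 2.

2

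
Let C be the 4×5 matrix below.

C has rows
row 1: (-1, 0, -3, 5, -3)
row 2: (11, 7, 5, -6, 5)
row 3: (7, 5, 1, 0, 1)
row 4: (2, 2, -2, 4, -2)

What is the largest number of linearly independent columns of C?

2

Row reduce to echelon form.
R2 ← R2 + (11)·R1: [0, 7, -28, 49, -28]
R3 ← R3 + (7)·R1: [0, 5, -20, 35, -20]
R4 ← R4 + (2)·R1: [0, 2, -8, 14, -8]
R3 ← R3 − (5/7)·R2: [0, 0, 0, 0, 0]
R4 ← R4 − (2/7)·R2: [0, 0, 0, 0, 0]
Echelon form has 2 nonzero rows, so rank(C) = 2.
The rank gives the maximum number of linearly independent columns: 2.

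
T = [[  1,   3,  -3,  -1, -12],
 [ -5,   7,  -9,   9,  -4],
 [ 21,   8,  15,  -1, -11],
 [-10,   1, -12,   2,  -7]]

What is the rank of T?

Row reduce to echelon form.
R2 ← R2 + (5)·R1: [0, 22, -24, 4, -64]
R3 ← R3 − (21)·R1: [0, -55, 78, 20, 241]
R4 ← R4 + (10)·R1: [0, 31, -42, -8, -127]
R3 ← R3 + (5/2)·R2: [0, 0, 18, 30, 81]
R4 ← R4 − (31/22)·R2: [0, 0, -90/11, -150/11, -405/11]
R4 ← R4 + (5/11)·R3: [0, 0, 0, 0, 0]
Echelon form has 3 nonzero rows, so rank(T) = 3.

3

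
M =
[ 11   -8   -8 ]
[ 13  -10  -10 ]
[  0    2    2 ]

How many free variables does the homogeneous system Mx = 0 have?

Row reduce to echelon form.
R2 ← R2 − (13/11)·R1: [0, -6/11, -6/11]
R3 ← R3 + (11/3)·R2: [0, 0, 0]
2 nonzero rows, so rank(M) = 2.
M has 3 columns; by rank–nullity, nullity = 3 − 2 = 1.

1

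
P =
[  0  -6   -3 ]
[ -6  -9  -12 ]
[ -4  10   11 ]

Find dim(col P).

Row reduce to echelon form.
Swap R1 ↔ R2
R3 ← R3 − (2/3)·R1: [0, 16, 19]
R3 ← R3 + (8/3)·R2: [0, 0, 11]
Echelon form has 3 nonzero rows, so rank(P) = 3.
The column space has dimension equal to the rank: 3.

3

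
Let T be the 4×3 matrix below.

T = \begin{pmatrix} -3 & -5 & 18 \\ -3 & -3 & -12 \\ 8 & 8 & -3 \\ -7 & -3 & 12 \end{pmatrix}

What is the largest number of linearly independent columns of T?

3

Row reduce to echelon form.
R2 ← R2 − R1: [0, 2, -30]
R3 ← R3 + (8/3)·R1: [0, -16/3, 45]
R4 ← R4 − (7/3)·R1: [0, 26/3, -30]
R3 ← R3 + (8/3)·R2: [0, 0, -35]
R4 ← R4 − (13/3)·R2: [0, 0, 100]
R4 ← R4 + (20/7)·R3: [0, 0, 0]
Echelon form has 3 nonzero rows, so rank(T) = 3.
The rank gives the maximum number of linearly independent columns: 3.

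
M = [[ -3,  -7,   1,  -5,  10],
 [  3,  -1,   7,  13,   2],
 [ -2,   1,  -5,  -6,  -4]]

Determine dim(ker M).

2

Row reduce to echelon form.
R2 ← R2 + R1: [0, -8, 8, 8, 12]
R3 ← R3 − (2/3)·R1: [0, 17/3, -17/3, -8/3, -32/3]
R3 ← R3 + (17/24)·R2: [0, 0, 0, 3, -13/6]
3 nonzero rows, so rank(M) = 3.
M has 5 columns; by rank–nullity, nullity = 5 − 3 = 2.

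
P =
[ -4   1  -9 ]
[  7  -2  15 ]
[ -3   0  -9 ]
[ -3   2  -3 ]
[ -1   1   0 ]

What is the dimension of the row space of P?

2

Row reduce to echelon form.
R2 ← R2 + (7/4)·R1: [0, -1/4, -3/4]
R3 ← R3 − (3/4)·R1: [0, -3/4, -9/4]
R4 ← R4 − (3/4)·R1: [0, 5/4, 15/4]
R5 ← R5 − (1/4)·R1: [0, 3/4, 9/4]
R3 ← R3 − (3)·R2: [0, 0, 0]
R4 ← R4 + (5)·R2: [0, 0, 0]
R5 ← R5 + (3)·R2: [0, 0, 0]
Echelon form has 2 nonzero rows, so rank(P) = 2.
The row space has dimension equal to the rank: 2.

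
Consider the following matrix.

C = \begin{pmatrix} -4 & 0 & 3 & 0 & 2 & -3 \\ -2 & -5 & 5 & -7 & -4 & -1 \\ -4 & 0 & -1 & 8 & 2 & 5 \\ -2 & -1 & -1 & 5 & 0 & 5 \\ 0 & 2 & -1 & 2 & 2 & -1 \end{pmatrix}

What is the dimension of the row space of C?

3

Row reduce to echelon form.
R2 ← R2 − (1/2)·R1: [0, -5, 7/2, -7, -5, 1/2]
R3 ← R3 − R1: [0, 0, -4, 8, 0, 8]
R4 ← R4 − (1/2)·R1: [0, -1, -5/2, 5, -1, 13/2]
R4 ← R4 − (1/5)·R2: [0, 0, -16/5, 32/5, 0, 32/5]
R5 ← R5 + (2/5)·R2: [0, 0, 2/5, -4/5, 0, -4/5]
R4 ← R4 − (4/5)·R3: [0, 0, 0, 0, 0, 0]
R5 ← R5 + (1/10)·R3: [0, 0, 0, 0, 0, 0]
Echelon form has 3 nonzero rows, so rank(C) = 3.
The row space has dimension equal to the rank: 3.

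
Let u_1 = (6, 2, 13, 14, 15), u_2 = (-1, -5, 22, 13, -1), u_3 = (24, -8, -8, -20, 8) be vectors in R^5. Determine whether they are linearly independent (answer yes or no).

Form the matrix with these vectors as rows and row reduce.
R2 ← R2 + (1/6)·R1: [0, -14/3, 145/6, 46/3, 3/2]
R3 ← R3 − (4)·R1: [0, -16, -60, -76, -52]
R3 ← R3 − (24/7)·R2: [0, 0, -1000/7, -900/7, -400/7]
3 nonzero rows, so the 3 vectors span a space of dimension 3.
Since 3 = 3, the vectors are linearly independent.

yes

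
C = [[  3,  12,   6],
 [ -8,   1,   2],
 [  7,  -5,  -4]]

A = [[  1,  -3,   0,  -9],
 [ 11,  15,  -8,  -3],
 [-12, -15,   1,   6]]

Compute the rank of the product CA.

2

First compute CA:
[[ 63,  81, -90, -27],
 [-21,   9,  -6,  81],
 [  0, -36,  36, -72]]
Now row reduce the product.
R2 ← R2 + (1/3)·R1: [0, 36, -36, 72]
R3 ← R3 + R2: [0, 0, 0, 0]
2 nonzero rows, so rank(CA) = 2.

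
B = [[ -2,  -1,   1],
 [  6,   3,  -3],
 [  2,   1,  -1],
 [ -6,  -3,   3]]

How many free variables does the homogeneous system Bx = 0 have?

Row reduce to echelon form.
R2 ← R2 + (3)·R1: [0, 0, 0]
R3 ← R3 + R1: [0, 0, 0]
R4 ← R4 − (3)·R1: [0, 0, 0]
1 nonzero row, so rank(B) = 1.
B has 3 columns; by rank–nullity, nullity = 3 − 1 = 2.

2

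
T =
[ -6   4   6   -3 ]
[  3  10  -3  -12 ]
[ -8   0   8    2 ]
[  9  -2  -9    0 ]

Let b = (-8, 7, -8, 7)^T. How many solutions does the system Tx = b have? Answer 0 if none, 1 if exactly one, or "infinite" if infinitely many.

Row reduce the augmented matrix [T | b].
R2 ← R2 + (1/2)·R1: [0, 12, 0, -27/2, 3]
R3 ← R3 − (4/3)·R1: [0, -16/3, 0, 6, 8/3]
R4 ← R4 + (3/2)·R1: [0, 4, 0, -9/2, -5]
R3 ← R3 + (4/9)·R2: [0, 0, 0, 0, 4]
R4 ← R4 − (1/3)·R2: [0, 0, 0, 0, -6]
R4 ← R4 + (3/2)·R3: [0, 0, 0, 0, 0]
The echelon form has 3 nonzero rows; the last pivot sits in the augmented column, so rank(T) = 2 but rank([T|b]) = 3.
Since the ranks differ, the system is inconsistent.
It has no solutions.

0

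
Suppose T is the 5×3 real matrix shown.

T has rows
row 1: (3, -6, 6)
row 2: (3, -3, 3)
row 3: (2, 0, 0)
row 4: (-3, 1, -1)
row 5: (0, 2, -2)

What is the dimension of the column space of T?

Row reduce to echelon form.
R2 ← R2 − R1: [0, 3, -3]
R3 ← R3 − (2/3)·R1: [0, 4, -4]
R4 ← R4 + R1: [0, -5, 5]
R3 ← R3 − (4/3)·R2: [0, 0, 0]
R4 ← R4 + (5/3)·R2: [0, 0, 0]
R5 ← R5 − (2/3)·R2: [0, 0, 0]
Echelon form has 2 nonzero rows, so rank(T) = 2.
The column space has dimension equal to the rank: 2.

2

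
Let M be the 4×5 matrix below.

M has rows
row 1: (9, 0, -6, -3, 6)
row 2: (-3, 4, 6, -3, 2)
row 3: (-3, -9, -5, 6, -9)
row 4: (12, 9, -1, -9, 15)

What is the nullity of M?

2

Row reduce to echelon form.
R2 ← R2 + (1/3)·R1: [0, 4, 4, -4, 4]
R3 ← R3 + (1/3)·R1: [0, -9, -7, 5, -7]
R4 ← R4 − (4/3)·R1: [0, 9, 7, -5, 7]
R3 ← R3 + (9/4)·R2: [0, 0, 2, -4, 2]
R4 ← R4 − (9/4)·R2: [0, 0, -2, 4, -2]
R4 ← R4 + R3: [0, 0, 0, 0, 0]
3 nonzero rows, so rank(M) = 3.
M has 5 columns; by rank–nullity, nullity = 5 − 3 = 2.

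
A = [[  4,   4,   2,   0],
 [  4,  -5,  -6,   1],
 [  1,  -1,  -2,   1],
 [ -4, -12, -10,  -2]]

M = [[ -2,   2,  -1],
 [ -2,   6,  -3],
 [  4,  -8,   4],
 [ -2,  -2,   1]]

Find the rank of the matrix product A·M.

2

First compute AM:
[[ -8,  16,  -8],
 [-24,  24, -12],
 [-10,  10,  -5],
 [ -4,   4,  -2]]
Now row reduce the product.
R2 ← R2 − (3)·R1: [0, -24, 12]
R3 ← R3 − (5/4)·R1: [0, -10, 5]
R4 ← R4 − (1/2)·R1: [0, -4, 2]
R3 ← R3 − (5/12)·R2: [0, 0, 0]
R4 ← R4 − (1/6)·R2: [0, 0, 0]
2 nonzero rows, so rank(AM) = 2.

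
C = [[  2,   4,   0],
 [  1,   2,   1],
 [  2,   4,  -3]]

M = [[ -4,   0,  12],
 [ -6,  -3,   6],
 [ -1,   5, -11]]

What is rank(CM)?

First compute CM:
[[-32, -12,  48],
 [-17,  -1,  13],
 [-29, -27,  81]]
Now row reduce the product.
R2 ← R2 − (17/32)·R1: [0, 43/8, -25/2]
R3 ← R3 − (29/32)·R1: [0, -129/8, 75/2]
R3 ← R3 + (3)·R2: [0, 0, 0]
2 nonzero rows, so rank(CM) = 2.

2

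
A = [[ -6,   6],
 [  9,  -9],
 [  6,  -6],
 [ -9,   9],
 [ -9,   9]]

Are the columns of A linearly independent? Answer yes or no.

no

Row reduce A to echelon form.
R2 ← R2 + (3/2)·R1: [0, 0]
R3 ← R3 + R1: [0, 0]
R4 ← R4 − (3/2)·R1: [0, 0]
R5 ← R5 − (3/2)·R1: [0, 0]
1 pivot among 2 columns.
Only 1 < 2 pivot columns, so the columns are linearly dependent.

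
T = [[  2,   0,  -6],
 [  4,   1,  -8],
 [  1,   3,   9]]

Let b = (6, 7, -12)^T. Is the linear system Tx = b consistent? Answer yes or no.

yes

Row reduce the augmented matrix [T | b].
R2 ← R2 − (2)·R1: [0, 1, 4, -5]
R3 ← R3 − (1/2)·R1: [0, 3, 12, -15]
R3 ← R3 − (3)·R2: [0, 0, 0, 0]
The echelon form has 2 nonzero rows, and every pivot lies in the first 3 columns, so rank(T) = rank([T|b]) = 2.
The system is consistent.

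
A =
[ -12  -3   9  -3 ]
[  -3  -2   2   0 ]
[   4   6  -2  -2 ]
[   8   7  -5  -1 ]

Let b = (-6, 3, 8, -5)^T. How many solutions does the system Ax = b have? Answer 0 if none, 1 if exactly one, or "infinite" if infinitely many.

0

Row reduce the augmented matrix [A | b].
R2 ← R2 − (1/4)·R1: [0, -5/4, -1/4, 3/4, 9/2]
R3 ← R3 + (1/3)·R1: [0, 5, 1, -3, 6]
R4 ← R4 + (2/3)·R1: [0, 5, 1, -3, -9]
R3 ← R3 + (4)·R2: [0, 0, 0, 0, 24]
R4 ← R4 + (4)·R2: [0, 0, 0, 0, 9]
R4 ← R4 − (3/8)·R3: [0, 0, 0, 0, 0]
The echelon form has 3 nonzero rows; the last pivot sits in the augmented column, so rank(A) = 2 but rank([A|b]) = 3.
Since the ranks differ, the system is inconsistent.
It has no solutions.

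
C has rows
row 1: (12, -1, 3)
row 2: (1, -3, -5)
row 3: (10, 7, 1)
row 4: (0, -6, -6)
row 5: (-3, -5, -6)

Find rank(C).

3

Row reduce to echelon form.
R2 ← R2 − (1/12)·R1: [0, -35/12, -21/4]
R3 ← R3 − (5/6)·R1: [0, 47/6, -3/2]
R5 ← R5 + (1/4)·R1: [0, -21/4, -21/4]
R3 ← R3 + (94/35)·R2: [0, 0, -78/5]
R4 ← R4 − (72/35)·R2: [0, 0, 24/5]
R5 ← R5 − (9/5)·R2: [0, 0, 21/5]
R4 ← R4 + (4/13)·R3: [0, 0, 0]
R5 ← R5 + (7/26)·R3: [0, 0, 0]
Echelon form has 3 nonzero rows, so rank(C) = 3.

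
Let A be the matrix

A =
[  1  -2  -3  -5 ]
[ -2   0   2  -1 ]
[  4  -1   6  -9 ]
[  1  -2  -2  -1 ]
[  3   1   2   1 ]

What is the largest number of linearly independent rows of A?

4

Row reduce to echelon form.
R2 ← R2 + (2)·R1: [0, -4, -4, -11]
R3 ← R3 − (4)·R1: [0, 7, 18, 11]
R4 ← R4 − R1: [0, 0, 1, 4]
R5 ← R5 − (3)·R1: [0, 7, 11, 16]
R3 ← R3 + (7/4)·R2: [0, 0, 11, -33/4]
R5 ← R5 + (7/4)·R2: [0, 0, 4, -13/4]
R4 ← R4 − (1/11)·R3: [0, 0, 0, 19/4]
R5 ← R5 − (4/11)·R3: [0, 0, 0, -1/4]
R5 ← R5 + (1/19)·R4: [0, 0, 0, 0]
Echelon form has 4 nonzero rows, so rank(A) = 4.
The rank gives the maximum number of linearly independent rows: 4.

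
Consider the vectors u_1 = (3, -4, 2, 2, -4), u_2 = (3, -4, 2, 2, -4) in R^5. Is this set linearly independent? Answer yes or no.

no

Form the matrix with these vectors as rows and row reduce.
R2 ← R2 − R1: [0, 0, 0, 0, 0]
1 nonzero row, so the 2 vectors span a space of dimension 1.
Since 1 < 2, the vectors are linearly dependent.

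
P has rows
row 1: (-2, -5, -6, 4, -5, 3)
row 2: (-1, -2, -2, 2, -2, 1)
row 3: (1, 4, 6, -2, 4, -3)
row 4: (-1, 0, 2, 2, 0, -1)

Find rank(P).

2

Row reduce to echelon form.
R2 ← R2 − (1/2)·R1: [0, 1/2, 1, 0, 1/2, -1/2]
R3 ← R3 + (1/2)·R1: [0, 3/2, 3, 0, 3/2, -3/2]
R4 ← R4 − (1/2)·R1: [0, 5/2, 5, 0, 5/2, -5/2]
R3 ← R3 − (3)·R2: [0, 0, 0, 0, 0, 0]
R4 ← R4 − (5)·R2: [0, 0, 0, 0, 0, 0]
Echelon form has 2 nonzero rows, so rank(P) = 2.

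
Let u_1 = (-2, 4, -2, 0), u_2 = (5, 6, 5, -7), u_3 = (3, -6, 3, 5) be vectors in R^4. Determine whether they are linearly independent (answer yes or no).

Form the matrix with these vectors as rows and row reduce.
R2 ← R2 + (5/2)·R1: [0, 16, 0, -7]
R3 ← R3 + (3/2)·R1: [0, 0, 0, 5]
3 nonzero rows, so the 3 vectors span a space of dimension 3.
Since 3 = 3, the vectors are linearly independent.

yes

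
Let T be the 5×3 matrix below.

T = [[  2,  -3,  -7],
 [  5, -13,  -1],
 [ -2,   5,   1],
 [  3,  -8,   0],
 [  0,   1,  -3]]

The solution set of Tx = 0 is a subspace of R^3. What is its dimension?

Row reduce to echelon form.
R2 ← R2 − (5/2)·R1: [0, -11/2, 33/2]
R3 ← R3 + R1: [0, 2, -6]
R4 ← R4 − (3/2)·R1: [0, -7/2, 21/2]
R3 ← R3 + (4/11)·R2: [0, 0, 0]
R4 ← R4 − (7/11)·R2: [0, 0, 0]
R5 ← R5 + (2/11)·R2: [0, 0, 0]
2 nonzero rows, so rank(T) = 2.
T has 3 columns; by rank–nullity, nullity = 3 − 2 = 1.

1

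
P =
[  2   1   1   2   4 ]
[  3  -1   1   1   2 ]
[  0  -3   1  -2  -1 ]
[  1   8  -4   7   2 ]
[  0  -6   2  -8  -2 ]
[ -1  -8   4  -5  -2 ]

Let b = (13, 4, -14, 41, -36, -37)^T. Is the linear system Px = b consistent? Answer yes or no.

Row reduce the augmented matrix [P | b].
R2 ← R2 − (3/2)·R1: [0, -5/2, -1/2, -2, -4, -31/2]
R4 ← R4 − (1/2)·R1: [0, 15/2, -9/2, 6, 0, 69/2]
R6 ← R6 + (1/2)·R1: [0, -15/2, 9/2, -4, 0, -61/2]
R3 ← R3 − (6/5)·R2: [0, 0, 8/5, 2/5, 19/5, 23/5]
R4 ← R4 + (3)·R2: [0, 0, -6, 0, -12, -12]
R5 ← R5 − (12/5)·R2: [0, 0, 16/5, -16/5, 38/5, 6/5]
R6 ← R6 − (3)·R2: [0, 0, 6, 2, 12, 16]
R4 ← R4 + (15/4)·R3: [0, 0, 0, 3/2, 9/4, 21/4]
R5 ← R5 − (2)·R3: [0, 0, 0, -4, 0, -8]
R6 ← R6 − (15/4)·R3: [0, 0, 0, 1/2, -9/4, -5/4]
R5 ← R5 + (8/3)·R4: [0, 0, 0, 0, 6, 6]
R6 ← R6 − (1/3)·R4: [0, 0, 0, 0, -3, -3]
R6 ← R6 + (1/2)·R5: [0, 0, 0, 0, 0, 0]
The echelon form has 5 nonzero rows, and every pivot lies in the first 5 columns, so rank(P) = rank([P|b]) = 5.
The system is consistent.

yes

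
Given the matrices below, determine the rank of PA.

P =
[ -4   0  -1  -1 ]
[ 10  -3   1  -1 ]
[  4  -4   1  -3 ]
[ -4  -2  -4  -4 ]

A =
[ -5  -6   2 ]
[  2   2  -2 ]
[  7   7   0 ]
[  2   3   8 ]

First compute PA:
[[ 11,  14, -16],
 [-51, -62,  18],
 [-27, -34,  -8],
 [-20, -20, -36]]
Now row reduce the product.
R2 ← R2 + (51/11)·R1: [0, 32/11, -618/11]
R3 ← R3 + (27/11)·R1: [0, 4/11, -520/11]
R4 ← R4 + (20/11)·R1: [0, 60/11, -716/11]
R3 ← R3 − (1/8)·R2: [0, 0, -161/4]
R4 ← R4 − (15/8)·R2: [0, 0, 161/4]
R4 ← R4 + R3: [0, 0, 0]
3 nonzero rows, so rank(PA) = 3.

3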